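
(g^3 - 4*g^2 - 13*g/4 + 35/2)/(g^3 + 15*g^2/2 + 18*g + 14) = (4*g^2 - 24*g + 35)/(2*(2*g^2 + 11*g + 14))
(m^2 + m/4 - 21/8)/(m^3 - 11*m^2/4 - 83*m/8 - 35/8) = (2*m - 3)/(2*m^2 - 9*m - 5)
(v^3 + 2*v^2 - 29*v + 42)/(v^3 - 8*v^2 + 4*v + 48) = (v^3 + 2*v^2 - 29*v + 42)/(v^3 - 8*v^2 + 4*v + 48)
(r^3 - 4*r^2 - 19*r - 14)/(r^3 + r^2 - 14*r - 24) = (r^2 - 6*r - 7)/(r^2 - r - 12)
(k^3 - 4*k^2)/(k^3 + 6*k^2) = (k - 4)/(k + 6)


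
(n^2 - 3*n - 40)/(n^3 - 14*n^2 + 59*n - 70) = (n^2 - 3*n - 40)/(n^3 - 14*n^2 + 59*n - 70)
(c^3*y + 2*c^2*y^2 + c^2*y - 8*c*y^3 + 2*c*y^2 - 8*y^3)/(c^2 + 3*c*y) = y*(c^3 + 2*c^2*y + c^2 - 8*c*y^2 + 2*c*y - 8*y^2)/(c*(c + 3*y))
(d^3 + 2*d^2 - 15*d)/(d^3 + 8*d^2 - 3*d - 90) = d/(d + 6)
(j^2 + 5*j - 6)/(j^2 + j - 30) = (j - 1)/(j - 5)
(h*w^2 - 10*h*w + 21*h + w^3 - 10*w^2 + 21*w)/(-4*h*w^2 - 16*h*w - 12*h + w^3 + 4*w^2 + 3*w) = (-h*w^2 + 10*h*w - 21*h - w^3 + 10*w^2 - 21*w)/(4*h*w^2 + 16*h*w + 12*h - w^3 - 4*w^2 - 3*w)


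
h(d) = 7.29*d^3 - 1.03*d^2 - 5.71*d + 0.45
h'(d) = 21.87*d^2 - 2.06*d - 5.71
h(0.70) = -1.55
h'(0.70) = 3.56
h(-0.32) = 1.93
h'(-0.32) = -2.81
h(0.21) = -0.73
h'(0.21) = -5.18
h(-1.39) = -13.18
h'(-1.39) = 39.41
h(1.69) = 23.05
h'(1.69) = 53.27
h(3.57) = 298.63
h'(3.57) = 265.67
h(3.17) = 204.22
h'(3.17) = 207.53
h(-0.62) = 1.86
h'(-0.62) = 3.97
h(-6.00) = -1577.01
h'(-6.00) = 793.97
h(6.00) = 1503.75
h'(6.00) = 769.25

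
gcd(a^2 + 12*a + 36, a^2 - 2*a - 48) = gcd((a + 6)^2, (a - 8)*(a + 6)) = a + 6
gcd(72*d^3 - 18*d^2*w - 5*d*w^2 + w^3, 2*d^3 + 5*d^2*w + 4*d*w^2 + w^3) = 1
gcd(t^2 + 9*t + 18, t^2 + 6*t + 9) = t + 3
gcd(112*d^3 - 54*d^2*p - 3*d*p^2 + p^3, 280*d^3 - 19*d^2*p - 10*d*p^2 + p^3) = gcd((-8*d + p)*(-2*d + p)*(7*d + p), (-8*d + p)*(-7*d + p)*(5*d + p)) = -8*d + p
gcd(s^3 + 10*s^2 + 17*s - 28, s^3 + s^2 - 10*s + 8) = s^2 + 3*s - 4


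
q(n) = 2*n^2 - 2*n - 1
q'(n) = 4*n - 2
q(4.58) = 31.79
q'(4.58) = 16.32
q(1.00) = -1.00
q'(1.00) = 2.00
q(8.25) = 118.62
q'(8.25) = 31.00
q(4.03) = 23.42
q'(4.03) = 14.12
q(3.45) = 15.90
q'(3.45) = 11.80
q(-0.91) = 2.48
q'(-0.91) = -5.64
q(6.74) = 76.38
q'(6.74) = 24.96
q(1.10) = -0.78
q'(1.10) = 2.40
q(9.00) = 143.00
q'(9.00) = 34.00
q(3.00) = 11.00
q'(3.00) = 10.00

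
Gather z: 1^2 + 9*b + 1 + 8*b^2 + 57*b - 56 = 8*b^2 + 66*b - 54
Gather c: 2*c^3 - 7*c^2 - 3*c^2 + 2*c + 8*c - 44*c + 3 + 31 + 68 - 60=2*c^3 - 10*c^2 - 34*c + 42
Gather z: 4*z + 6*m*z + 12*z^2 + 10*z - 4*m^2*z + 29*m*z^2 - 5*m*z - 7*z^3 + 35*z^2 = -7*z^3 + z^2*(29*m + 47) + z*(-4*m^2 + m + 14)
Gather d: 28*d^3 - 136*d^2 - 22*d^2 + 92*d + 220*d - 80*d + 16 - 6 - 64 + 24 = 28*d^3 - 158*d^2 + 232*d - 30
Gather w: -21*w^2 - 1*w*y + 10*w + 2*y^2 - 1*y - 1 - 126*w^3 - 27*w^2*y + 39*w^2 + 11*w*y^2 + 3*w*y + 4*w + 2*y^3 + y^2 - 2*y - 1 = -126*w^3 + w^2*(18 - 27*y) + w*(11*y^2 + 2*y + 14) + 2*y^3 + 3*y^2 - 3*y - 2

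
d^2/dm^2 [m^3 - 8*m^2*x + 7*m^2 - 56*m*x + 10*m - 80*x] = 6*m - 16*x + 14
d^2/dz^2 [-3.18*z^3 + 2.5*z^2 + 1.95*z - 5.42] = 5.0 - 19.08*z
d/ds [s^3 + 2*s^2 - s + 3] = 3*s^2 + 4*s - 1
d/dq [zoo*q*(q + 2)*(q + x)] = zoo*(q^2 + q*x + q + x)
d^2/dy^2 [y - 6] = 0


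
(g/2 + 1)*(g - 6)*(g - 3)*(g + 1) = g^4/2 - 3*g^3 - 7*g^2/2 + 18*g + 18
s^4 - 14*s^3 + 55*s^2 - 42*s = s*(s - 7)*(s - 6)*(s - 1)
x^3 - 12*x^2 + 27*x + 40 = (x - 8)*(x - 5)*(x + 1)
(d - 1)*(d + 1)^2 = d^3 + d^2 - d - 1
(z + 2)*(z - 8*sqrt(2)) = z^2 - 8*sqrt(2)*z + 2*z - 16*sqrt(2)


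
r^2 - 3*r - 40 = (r - 8)*(r + 5)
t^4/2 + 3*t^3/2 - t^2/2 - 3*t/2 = t*(t/2 + 1/2)*(t - 1)*(t + 3)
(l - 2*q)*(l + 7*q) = l^2 + 5*l*q - 14*q^2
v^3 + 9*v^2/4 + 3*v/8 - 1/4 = (v - 1/4)*(v + 1/2)*(v + 2)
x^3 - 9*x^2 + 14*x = x*(x - 7)*(x - 2)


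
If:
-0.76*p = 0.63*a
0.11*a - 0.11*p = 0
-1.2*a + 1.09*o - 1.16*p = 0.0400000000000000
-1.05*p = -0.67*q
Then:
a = 0.00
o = 0.04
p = 0.00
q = 0.00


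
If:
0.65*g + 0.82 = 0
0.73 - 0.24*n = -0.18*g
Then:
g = -1.26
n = 2.10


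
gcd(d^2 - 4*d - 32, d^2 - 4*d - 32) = d^2 - 4*d - 32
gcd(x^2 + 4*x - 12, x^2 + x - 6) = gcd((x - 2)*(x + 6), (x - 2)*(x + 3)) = x - 2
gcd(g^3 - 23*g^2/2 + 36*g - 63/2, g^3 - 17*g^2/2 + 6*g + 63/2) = g^2 - 10*g + 21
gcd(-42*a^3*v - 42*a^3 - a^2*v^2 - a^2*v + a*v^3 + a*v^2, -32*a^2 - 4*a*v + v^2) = 1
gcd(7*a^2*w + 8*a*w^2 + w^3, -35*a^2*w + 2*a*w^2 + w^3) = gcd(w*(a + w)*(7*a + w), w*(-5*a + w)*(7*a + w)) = 7*a*w + w^2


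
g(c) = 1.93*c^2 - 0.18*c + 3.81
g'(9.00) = 34.56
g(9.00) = 158.52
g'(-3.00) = -11.76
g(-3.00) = 21.72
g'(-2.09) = -8.25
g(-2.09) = 12.62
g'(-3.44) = -13.46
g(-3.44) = 27.27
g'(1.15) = 4.26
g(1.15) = 6.16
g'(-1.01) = -4.08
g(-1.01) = 5.96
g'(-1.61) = -6.39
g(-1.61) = 9.10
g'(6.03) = 23.10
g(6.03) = 72.90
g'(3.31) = 12.60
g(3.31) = 24.36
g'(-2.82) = -11.07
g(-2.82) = 19.67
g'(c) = 3.86*c - 0.18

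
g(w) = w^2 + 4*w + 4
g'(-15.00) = -26.00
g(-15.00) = 169.00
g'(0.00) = 4.00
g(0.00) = 4.00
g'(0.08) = 4.16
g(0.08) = 4.33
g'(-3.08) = -2.16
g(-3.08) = 1.17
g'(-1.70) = 0.60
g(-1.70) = 0.09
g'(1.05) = 6.10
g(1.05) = 9.30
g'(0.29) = 4.58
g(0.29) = 5.24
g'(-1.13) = 1.74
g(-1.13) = 0.76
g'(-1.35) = 1.30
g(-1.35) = 0.42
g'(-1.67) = 0.66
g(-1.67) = 0.11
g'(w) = 2*w + 4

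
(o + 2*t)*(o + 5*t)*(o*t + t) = o^3*t + 7*o^2*t^2 + o^2*t + 10*o*t^3 + 7*o*t^2 + 10*t^3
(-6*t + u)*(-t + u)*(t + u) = 6*t^3 - t^2*u - 6*t*u^2 + u^3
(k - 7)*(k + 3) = k^2 - 4*k - 21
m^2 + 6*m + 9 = (m + 3)^2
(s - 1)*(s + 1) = s^2 - 1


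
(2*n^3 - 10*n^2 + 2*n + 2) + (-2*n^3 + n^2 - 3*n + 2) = -9*n^2 - n + 4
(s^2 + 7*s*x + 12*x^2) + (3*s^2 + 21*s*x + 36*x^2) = 4*s^2 + 28*s*x + 48*x^2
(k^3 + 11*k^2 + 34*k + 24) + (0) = k^3 + 11*k^2 + 34*k + 24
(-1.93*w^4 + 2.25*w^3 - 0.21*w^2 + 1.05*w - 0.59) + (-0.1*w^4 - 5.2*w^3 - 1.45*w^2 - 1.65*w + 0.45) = -2.03*w^4 - 2.95*w^3 - 1.66*w^2 - 0.6*w - 0.14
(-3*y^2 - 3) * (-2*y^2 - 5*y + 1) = 6*y^4 + 15*y^3 + 3*y^2 + 15*y - 3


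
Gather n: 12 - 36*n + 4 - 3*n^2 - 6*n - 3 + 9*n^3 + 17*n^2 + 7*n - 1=9*n^3 + 14*n^2 - 35*n + 12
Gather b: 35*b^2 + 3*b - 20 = 35*b^2 + 3*b - 20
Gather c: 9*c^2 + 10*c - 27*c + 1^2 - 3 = 9*c^2 - 17*c - 2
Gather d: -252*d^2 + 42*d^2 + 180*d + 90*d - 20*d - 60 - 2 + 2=-210*d^2 + 250*d - 60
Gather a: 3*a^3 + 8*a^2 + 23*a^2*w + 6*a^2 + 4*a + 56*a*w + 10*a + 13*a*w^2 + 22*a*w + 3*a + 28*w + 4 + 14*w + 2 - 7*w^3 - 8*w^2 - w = 3*a^3 + a^2*(23*w + 14) + a*(13*w^2 + 78*w + 17) - 7*w^3 - 8*w^2 + 41*w + 6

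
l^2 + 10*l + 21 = (l + 3)*(l + 7)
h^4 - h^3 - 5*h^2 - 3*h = h*(h - 3)*(h + 1)^2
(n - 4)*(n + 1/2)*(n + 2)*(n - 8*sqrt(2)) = n^4 - 8*sqrt(2)*n^3 - 3*n^3/2 - 9*n^2 + 12*sqrt(2)*n^2 - 4*n + 72*sqrt(2)*n + 32*sqrt(2)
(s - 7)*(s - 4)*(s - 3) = s^3 - 14*s^2 + 61*s - 84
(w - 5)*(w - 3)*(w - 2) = w^3 - 10*w^2 + 31*w - 30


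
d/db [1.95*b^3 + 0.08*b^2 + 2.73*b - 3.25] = 5.85*b^2 + 0.16*b + 2.73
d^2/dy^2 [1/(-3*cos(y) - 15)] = (cos(y)^2 - 5*cos(y) - 2)/(3*(cos(y) + 5)^3)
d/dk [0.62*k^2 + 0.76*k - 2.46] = 1.24*k + 0.76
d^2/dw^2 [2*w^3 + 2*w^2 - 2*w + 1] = 12*w + 4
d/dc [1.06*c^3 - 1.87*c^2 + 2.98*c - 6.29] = 3.18*c^2 - 3.74*c + 2.98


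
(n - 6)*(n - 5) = n^2 - 11*n + 30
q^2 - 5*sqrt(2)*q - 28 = (q - 7*sqrt(2))*(q + 2*sqrt(2))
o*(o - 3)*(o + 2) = o^3 - o^2 - 6*o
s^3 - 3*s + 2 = (s - 1)^2*(s + 2)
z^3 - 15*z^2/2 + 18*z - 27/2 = (z - 3)^2*(z - 3/2)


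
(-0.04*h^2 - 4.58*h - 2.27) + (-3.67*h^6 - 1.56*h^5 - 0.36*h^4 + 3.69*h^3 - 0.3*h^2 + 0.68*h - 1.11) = -3.67*h^6 - 1.56*h^5 - 0.36*h^4 + 3.69*h^3 - 0.34*h^2 - 3.9*h - 3.38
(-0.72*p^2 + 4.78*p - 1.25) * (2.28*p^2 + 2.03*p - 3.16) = -1.6416*p^4 + 9.4368*p^3 + 9.1286*p^2 - 17.6423*p + 3.95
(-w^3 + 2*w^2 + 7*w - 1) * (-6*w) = 6*w^4 - 12*w^3 - 42*w^2 + 6*w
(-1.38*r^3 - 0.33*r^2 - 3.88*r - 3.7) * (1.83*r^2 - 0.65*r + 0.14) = -2.5254*r^5 + 0.2931*r^4 - 7.0791*r^3 - 4.2952*r^2 + 1.8618*r - 0.518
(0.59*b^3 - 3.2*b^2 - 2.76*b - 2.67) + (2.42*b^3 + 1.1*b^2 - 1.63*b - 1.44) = 3.01*b^3 - 2.1*b^2 - 4.39*b - 4.11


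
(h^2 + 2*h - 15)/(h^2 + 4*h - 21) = (h + 5)/(h + 7)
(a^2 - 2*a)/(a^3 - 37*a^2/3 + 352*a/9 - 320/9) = 9*a*(a - 2)/(9*a^3 - 111*a^2 + 352*a - 320)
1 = 1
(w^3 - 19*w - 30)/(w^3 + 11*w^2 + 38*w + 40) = (w^2 - 2*w - 15)/(w^2 + 9*w + 20)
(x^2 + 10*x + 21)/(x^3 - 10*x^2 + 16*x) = (x^2 + 10*x + 21)/(x*(x^2 - 10*x + 16))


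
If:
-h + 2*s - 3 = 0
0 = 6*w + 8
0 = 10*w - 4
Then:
No Solution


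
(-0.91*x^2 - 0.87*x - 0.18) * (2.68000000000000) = -2.4388*x^2 - 2.3316*x - 0.4824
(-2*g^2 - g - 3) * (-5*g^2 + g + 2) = 10*g^4 + 3*g^3 + 10*g^2 - 5*g - 6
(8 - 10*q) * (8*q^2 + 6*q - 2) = -80*q^3 + 4*q^2 + 68*q - 16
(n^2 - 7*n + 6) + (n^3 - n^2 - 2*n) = n^3 - 9*n + 6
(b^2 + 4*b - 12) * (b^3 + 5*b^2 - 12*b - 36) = b^5 + 9*b^4 - 4*b^3 - 144*b^2 + 432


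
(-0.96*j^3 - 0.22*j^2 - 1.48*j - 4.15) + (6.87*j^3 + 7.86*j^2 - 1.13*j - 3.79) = 5.91*j^3 + 7.64*j^2 - 2.61*j - 7.94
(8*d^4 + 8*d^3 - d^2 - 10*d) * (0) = 0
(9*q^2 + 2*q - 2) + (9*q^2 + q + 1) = 18*q^2 + 3*q - 1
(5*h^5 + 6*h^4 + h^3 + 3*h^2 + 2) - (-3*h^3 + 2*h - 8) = 5*h^5 + 6*h^4 + 4*h^3 + 3*h^2 - 2*h + 10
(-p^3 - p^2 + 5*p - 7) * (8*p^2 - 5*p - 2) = -8*p^5 - 3*p^4 + 47*p^3 - 79*p^2 + 25*p + 14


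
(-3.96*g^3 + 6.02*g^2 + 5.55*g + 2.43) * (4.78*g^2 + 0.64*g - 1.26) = -18.9288*g^5 + 26.2412*g^4 + 35.3714*g^3 + 7.5822*g^2 - 5.4378*g - 3.0618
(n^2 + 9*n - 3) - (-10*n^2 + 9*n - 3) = 11*n^2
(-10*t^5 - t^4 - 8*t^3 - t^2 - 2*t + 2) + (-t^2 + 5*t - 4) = -10*t^5 - t^4 - 8*t^3 - 2*t^2 + 3*t - 2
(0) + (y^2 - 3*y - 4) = y^2 - 3*y - 4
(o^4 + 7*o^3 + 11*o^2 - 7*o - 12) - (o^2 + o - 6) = o^4 + 7*o^3 + 10*o^2 - 8*o - 6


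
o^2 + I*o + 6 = (o - 2*I)*(o + 3*I)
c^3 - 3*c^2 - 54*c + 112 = (c - 8)*(c - 2)*(c + 7)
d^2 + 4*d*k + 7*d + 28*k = (d + 7)*(d + 4*k)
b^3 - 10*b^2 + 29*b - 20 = (b - 5)*(b - 4)*(b - 1)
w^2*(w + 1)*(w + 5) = w^4 + 6*w^3 + 5*w^2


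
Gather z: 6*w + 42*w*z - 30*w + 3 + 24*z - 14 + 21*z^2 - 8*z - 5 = -24*w + 21*z^2 + z*(42*w + 16) - 16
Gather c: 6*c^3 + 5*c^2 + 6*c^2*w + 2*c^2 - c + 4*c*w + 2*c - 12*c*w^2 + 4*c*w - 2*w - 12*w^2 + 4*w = 6*c^3 + c^2*(6*w + 7) + c*(-12*w^2 + 8*w + 1) - 12*w^2 + 2*w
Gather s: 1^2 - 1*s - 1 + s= 0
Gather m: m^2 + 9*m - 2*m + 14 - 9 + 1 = m^2 + 7*m + 6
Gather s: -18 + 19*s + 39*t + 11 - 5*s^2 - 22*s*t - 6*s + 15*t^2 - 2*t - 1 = -5*s^2 + s*(13 - 22*t) + 15*t^2 + 37*t - 8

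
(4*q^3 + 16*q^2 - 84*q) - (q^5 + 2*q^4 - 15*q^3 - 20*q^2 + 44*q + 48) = -q^5 - 2*q^4 + 19*q^3 + 36*q^2 - 128*q - 48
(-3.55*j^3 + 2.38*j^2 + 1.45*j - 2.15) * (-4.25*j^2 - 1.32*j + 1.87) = 15.0875*j^5 - 5.429*j^4 - 15.9426*j^3 + 11.6741*j^2 + 5.5495*j - 4.0205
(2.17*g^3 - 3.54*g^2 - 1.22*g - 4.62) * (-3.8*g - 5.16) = -8.246*g^4 + 2.2548*g^3 + 22.9024*g^2 + 23.8512*g + 23.8392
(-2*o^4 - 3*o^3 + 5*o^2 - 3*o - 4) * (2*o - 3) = -4*o^5 + 19*o^3 - 21*o^2 + o + 12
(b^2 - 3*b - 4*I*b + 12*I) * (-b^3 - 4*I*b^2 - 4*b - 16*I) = -b^5 + 3*b^4 - 20*b^3 + 60*b^2 - 64*b + 192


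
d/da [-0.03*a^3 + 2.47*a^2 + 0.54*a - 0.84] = -0.09*a^2 + 4.94*a + 0.54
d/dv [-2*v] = -2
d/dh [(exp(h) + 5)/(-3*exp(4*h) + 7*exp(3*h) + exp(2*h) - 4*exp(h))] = ((exp(h) + 5)*(12*exp(3*h) - 21*exp(2*h) - 2*exp(h) + 4) - (3*exp(3*h) - 7*exp(2*h) - exp(h) + 4)*exp(h))*exp(-h)/(3*exp(3*h) - 7*exp(2*h) - exp(h) + 4)^2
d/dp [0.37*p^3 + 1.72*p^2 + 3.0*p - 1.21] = 1.11*p^2 + 3.44*p + 3.0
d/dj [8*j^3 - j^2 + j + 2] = 24*j^2 - 2*j + 1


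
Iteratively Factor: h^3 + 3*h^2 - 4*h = (h + 4)*(h^2 - h) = (h - 1)*(h + 4)*(h)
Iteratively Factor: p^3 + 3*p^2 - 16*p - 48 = (p - 4)*(p^2 + 7*p + 12) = (p - 4)*(p + 3)*(p + 4)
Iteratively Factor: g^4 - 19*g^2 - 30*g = (g + 2)*(g^3 - 2*g^2 - 15*g) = (g - 5)*(g + 2)*(g^2 + 3*g) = g*(g - 5)*(g + 2)*(g + 3)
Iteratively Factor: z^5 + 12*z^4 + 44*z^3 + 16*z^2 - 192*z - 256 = (z - 2)*(z^4 + 14*z^3 + 72*z^2 + 160*z + 128) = (z - 2)*(z + 2)*(z^3 + 12*z^2 + 48*z + 64) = (z - 2)*(z + 2)*(z + 4)*(z^2 + 8*z + 16) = (z - 2)*(z + 2)*(z + 4)^2*(z + 4)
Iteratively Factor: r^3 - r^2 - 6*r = (r)*(r^2 - r - 6) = r*(r - 3)*(r + 2)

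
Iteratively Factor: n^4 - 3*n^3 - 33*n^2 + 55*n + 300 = (n + 3)*(n^3 - 6*n^2 - 15*n + 100) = (n - 5)*(n + 3)*(n^2 - n - 20) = (n - 5)*(n + 3)*(n + 4)*(n - 5)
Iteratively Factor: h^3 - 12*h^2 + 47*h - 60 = (h - 5)*(h^2 - 7*h + 12) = (h - 5)*(h - 4)*(h - 3)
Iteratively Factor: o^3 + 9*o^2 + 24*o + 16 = (o + 4)*(o^2 + 5*o + 4) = (o + 4)^2*(o + 1)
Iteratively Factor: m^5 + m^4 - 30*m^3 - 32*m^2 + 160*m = (m - 2)*(m^4 + 3*m^3 - 24*m^2 - 80*m) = m*(m - 2)*(m^3 + 3*m^2 - 24*m - 80) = m*(m - 2)*(m + 4)*(m^2 - m - 20) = m*(m - 5)*(m - 2)*(m + 4)*(m + 4)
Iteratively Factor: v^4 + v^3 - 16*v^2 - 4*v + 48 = (v - 2)*(v^3 + 3*v^2 - 10*v - 24) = (v - 2)*(v + 4)*(v^2 - v - 6) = (v - 2)*(v + 2)*(v + 4)*(v - 3)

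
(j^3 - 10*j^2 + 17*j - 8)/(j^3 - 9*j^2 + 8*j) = (j - 1)/j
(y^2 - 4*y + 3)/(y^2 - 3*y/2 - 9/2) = 2*(y - 1)/(2*y + 3)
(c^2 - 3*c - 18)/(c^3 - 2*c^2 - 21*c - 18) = 1/(c + 1)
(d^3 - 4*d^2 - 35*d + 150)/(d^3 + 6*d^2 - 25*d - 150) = (d - 5)/(d + 5)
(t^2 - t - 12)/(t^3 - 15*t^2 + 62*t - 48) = (t^2 - t - 12)/(t^3 - 15*t^2 + 62*t - 48)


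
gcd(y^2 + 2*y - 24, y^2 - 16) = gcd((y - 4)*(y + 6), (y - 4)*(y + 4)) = y - 4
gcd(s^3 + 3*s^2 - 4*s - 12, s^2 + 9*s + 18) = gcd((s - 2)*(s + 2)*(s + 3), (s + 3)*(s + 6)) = s + 3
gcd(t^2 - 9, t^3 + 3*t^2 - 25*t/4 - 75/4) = t + 3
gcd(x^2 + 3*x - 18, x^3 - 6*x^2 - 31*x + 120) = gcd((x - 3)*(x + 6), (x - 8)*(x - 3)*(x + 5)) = x - 3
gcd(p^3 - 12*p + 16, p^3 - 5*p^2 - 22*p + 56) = p^2 + 2*p - 8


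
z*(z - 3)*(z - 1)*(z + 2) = z^4 - 2*z^3 - 5*z^2 + 6*z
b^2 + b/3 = b*(b + 1/3)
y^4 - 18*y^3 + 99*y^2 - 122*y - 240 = (y - 8)*(y - 6)*(y - 5)*(y + 1)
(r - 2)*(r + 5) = r^2 + 3*r - 10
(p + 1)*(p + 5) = p^2 + 6*p + 5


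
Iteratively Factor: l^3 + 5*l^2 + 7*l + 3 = (l + 1)*(l^2 + 4*l + 3) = (l + 1)^2*(l + 3)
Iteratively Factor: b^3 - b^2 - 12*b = (b + 3)*(b^2 - 4*b) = (b - 4)*(b + 3)*(b)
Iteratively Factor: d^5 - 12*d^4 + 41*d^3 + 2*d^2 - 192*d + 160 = (d - 4)*(d^4 - 8*d^3 + 9*d^2 + 38*d - 40) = (d - 5)*(d - 4)*(d^3 - 3*d^2 - 6*d + 8) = (d - 5)*(d - 4)*(d - 1)*(d^2 - 2*d - 8) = (d - 5)*(d - 4)*(d - 1)*(d + 2)*(d - 4)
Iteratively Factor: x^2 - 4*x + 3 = (x - 3)*(x - 1)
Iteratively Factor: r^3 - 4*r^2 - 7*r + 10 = (r + 2)*(r^2 - 6*r + 5) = (r - 5)*(r + 2)*(r - 1)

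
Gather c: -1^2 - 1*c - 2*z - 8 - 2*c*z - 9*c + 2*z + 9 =c*(-2*z - 10)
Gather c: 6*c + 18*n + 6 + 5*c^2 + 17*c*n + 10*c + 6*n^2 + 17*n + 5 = 5*c^2 + c*(17*n + 16) + 6*n^2 + 35*n + 11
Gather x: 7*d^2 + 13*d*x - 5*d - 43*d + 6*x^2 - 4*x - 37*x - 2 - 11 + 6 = 7*d^2 - 48*d + 6*x^2 + x*(13*d - 41) - 7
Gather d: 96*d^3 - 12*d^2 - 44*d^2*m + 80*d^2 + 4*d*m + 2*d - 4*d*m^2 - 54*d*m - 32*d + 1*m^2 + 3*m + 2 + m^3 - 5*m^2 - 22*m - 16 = 96*d^3 + d^2*(68 - 44*m) + d*(-4*m^2 - 50*m - 30) + m^3 - 4*m^2 - 19*m - 14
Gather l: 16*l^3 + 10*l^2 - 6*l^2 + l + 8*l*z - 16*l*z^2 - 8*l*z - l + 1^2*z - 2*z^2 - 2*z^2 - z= 16*l^3 + 4*l^2 - 16*l*z^2 - 4*z^2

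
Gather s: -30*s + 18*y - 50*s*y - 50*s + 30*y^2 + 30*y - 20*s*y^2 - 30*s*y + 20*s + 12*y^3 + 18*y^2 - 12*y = s*(-20*y^2 - 80*y - 60) + 12*y^3 + 48*y^2 + 36*y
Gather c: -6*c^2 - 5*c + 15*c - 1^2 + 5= -6*c^2 + 10*c + 4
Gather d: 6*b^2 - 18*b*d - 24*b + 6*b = 6*b^2 - 18*b*d - 18*b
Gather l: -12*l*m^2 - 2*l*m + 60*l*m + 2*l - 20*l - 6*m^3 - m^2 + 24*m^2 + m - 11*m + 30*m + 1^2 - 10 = l*(-12*m^2 + 58*m - 18) - 6*m^3 + 23*m^2 + 20*m - 9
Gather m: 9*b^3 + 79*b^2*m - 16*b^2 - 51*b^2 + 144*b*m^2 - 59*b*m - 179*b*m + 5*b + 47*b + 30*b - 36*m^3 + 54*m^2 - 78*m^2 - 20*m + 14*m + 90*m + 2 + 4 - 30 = 9*b^3 - 67*b^2 + 82*b - 36*m^3 + m^2*(144*b - 24) + m*(79*b^2 - 238*b + 84) - 24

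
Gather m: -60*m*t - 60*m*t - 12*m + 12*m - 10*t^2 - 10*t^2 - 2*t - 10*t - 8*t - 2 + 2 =-120*m*t - 20*t^2 - 20*t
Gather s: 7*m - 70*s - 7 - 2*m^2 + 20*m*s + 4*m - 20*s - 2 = -2*m^2 + 11*m + s*(20*m - 90) - 9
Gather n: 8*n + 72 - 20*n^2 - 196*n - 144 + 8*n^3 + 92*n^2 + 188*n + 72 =8*n^3 + 72*n^2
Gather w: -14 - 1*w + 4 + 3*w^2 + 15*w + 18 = 3*w^2 + 14*w + 8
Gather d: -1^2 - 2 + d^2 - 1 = d^2 - 4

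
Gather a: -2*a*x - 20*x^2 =-2*a*x - 20*x^2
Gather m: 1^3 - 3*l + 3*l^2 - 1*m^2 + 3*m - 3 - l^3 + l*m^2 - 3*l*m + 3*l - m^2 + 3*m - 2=-l^3 + 3*l^2 + m^2*(l - 2) + m*(6 - 3*l) - 4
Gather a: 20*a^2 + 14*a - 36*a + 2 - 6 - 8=20*a^2 - 22*a - 12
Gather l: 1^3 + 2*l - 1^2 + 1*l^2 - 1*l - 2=l^2 + l - 2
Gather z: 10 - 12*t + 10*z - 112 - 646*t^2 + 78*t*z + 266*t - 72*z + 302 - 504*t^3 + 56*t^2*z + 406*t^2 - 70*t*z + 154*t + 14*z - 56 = -504*t^3 - 240*t^2 + 408*t + z*(56*t^2 + 8*t - 48) + 144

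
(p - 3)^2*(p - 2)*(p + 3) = p^4 - 5*p^3 - 3*p^2 + 45*p - 54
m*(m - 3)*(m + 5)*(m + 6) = m^4 + 8*m^3 - 3*m^2 - 90*m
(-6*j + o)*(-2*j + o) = 12*j^2 - 8*j*o + o^2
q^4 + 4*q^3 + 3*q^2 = q^2*(q + 1)*(q + 3)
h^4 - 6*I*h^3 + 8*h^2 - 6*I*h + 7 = (h - 7*I)*(h - I)*(h + I)^2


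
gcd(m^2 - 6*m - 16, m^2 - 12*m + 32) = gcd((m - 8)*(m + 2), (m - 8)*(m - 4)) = m - 8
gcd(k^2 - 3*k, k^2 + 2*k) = k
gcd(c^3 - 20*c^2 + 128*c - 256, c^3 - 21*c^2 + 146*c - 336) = c - 8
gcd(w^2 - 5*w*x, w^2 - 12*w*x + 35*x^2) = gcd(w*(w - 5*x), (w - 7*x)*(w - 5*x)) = -w + 5*x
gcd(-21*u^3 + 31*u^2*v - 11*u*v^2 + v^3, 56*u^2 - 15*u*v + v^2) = 7*u - v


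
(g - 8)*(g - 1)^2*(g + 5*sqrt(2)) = g^4 - 10*g^3 + 5*sqrt(2)*g^3 - 50*sqrt(2)*g^2 + 17*g^2 - 8*g + 85*sqrt(2)*g - 40*sqrt(2)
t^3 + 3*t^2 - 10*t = t*(t - 2)*(t + 5)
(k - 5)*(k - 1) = k^2 - 6*k + 5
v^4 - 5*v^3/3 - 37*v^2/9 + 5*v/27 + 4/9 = (v - 3)*(v - 1/3)*(v + 1/3)*(v + 4/3)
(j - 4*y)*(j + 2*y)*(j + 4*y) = j^3 + 2*j^2*y - 16*j*y^2 - 32*y^3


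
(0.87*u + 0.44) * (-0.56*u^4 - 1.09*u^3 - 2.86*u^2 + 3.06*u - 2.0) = -0.4872*u^5 - 1.1947*u^4 - 2.9678*u^3 + 1.4038*u^2 - 0.3936*u - 0.88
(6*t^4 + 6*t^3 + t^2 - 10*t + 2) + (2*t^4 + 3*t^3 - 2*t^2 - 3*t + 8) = 8*t^4 + 9*t^3 - t^2 - 13*t + 10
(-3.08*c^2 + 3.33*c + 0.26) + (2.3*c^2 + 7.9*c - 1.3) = -0.78*c^2 + 11.23*c - 1.04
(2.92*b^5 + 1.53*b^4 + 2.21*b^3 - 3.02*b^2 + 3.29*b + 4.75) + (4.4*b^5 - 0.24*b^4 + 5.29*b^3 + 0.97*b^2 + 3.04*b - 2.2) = 7.32*b^5 + 1.29*b^4 + 7.5*b^3 - 2.05*b^2 + 6.33*b + 2.55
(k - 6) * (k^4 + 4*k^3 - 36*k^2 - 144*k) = k^5 - 2*k^4 - 60*k^3 + 72*k^2 + 864*k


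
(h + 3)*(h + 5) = h^2 + 8*h + 15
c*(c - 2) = c^2 - 2*c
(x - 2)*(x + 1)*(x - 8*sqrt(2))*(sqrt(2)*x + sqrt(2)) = sqrt(2)*x^4 - 16*x^3 - 3*sqrt(2)*x^2 - 2*sqrt(2)*x + 48*x + 32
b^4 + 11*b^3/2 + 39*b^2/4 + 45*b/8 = b*(b + 3/2)^2*(b + 5/2)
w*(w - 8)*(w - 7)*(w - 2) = w^4 - 17*w^3 + 86*w^2 - 112*w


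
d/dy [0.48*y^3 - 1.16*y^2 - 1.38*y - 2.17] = 1.44*y^2 - 2.32*y - 1.38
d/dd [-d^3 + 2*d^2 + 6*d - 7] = -3*d^2 + 4*d + 6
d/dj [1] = 0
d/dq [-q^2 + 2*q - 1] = 2 - 2*q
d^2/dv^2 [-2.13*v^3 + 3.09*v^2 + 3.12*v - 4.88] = 6.18 - 12.78*v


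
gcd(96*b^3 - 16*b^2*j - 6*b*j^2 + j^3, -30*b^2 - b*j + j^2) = 6*b - j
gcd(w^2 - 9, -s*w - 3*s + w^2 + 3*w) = w + 3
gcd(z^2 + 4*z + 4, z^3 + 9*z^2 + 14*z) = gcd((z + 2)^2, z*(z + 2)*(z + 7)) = z + 2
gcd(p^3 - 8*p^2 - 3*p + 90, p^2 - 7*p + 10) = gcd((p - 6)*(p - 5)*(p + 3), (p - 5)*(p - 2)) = p - 5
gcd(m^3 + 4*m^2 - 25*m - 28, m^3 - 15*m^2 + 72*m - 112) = m - 4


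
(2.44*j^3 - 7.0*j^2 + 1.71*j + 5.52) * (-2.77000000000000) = -6.7588*j^3 + 19.39*j^2 - 4.7367*j - 15.2904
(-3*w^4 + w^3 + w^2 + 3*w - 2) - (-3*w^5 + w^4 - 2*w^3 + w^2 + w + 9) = 3*w^5 - 4*w^4 + 3*w^3 + 2*w - 11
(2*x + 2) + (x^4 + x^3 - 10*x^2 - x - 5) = x^4 + x^3 - 10*x^2 + x - 3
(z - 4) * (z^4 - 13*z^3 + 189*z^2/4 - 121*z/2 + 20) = z^5 - 17*z^4 + 397*z^3/4 - 499*z^2/2 + 262*z - 80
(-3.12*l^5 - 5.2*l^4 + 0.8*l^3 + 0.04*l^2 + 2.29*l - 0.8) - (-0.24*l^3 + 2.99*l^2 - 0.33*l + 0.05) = -3.12*l^5 - 5.2*l^4 + 1.04*l^3 - 2.95*l^2 + 2.62*l - 0.85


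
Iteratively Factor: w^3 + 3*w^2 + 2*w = (w + 1)*(w^2 + 2*w) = (w + 1)*(w + 2)*(w)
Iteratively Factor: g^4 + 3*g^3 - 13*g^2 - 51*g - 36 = (g + 3)*(g^3 - 13*g - 12) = (g - 4)*(g + 3)*(g^2 + 4*g + 3) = (g - 4)*(g + 3)^2*(g + 1)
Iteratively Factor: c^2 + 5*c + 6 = (c + 2)*(c + 3)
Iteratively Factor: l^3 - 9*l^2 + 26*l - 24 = (l - 3)*(l^2 - 6*l + 8) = (l - 3)*(l - 2)*(l - 4)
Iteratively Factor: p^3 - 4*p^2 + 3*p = (p - 1)*(p^2 - 3*p) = (p - 3)*(p - 1)*(p)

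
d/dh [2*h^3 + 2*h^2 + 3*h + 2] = 6*h^2 + 4*h + 3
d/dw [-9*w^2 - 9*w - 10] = -18*w - 9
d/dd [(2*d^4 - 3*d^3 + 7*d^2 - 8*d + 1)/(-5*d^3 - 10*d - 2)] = (-10*d^6 - 25*d^4 - 36*d^3 - 37*d^2 - 28*d + 26)/(25*d^6 + 100*d^4 + 20*d^3 + 100*d^2 + 40*d + 4)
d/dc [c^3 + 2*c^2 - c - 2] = 3*c^2 + 4*c - 1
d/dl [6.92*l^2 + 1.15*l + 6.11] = 13.84*l + 1.15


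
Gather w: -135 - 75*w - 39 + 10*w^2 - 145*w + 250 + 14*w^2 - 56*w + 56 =24*w^2 - 276*w + 132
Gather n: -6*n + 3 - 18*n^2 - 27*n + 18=-18*n^2 - 33*n + 21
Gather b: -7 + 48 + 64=105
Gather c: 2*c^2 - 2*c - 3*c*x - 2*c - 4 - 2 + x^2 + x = 2*c^2 + c*(-3*x - 4) + x^2 + x - 6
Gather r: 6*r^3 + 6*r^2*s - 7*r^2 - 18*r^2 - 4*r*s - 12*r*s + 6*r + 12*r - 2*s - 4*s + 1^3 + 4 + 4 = 6*r^3 + r^2*(6*s - 25) + r*(18 - 16*s) - 6*s + 9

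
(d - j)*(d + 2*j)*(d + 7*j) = d^3 + 8*d^2*j + 5*d*j^2 - 14*j^3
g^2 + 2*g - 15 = (g - 3)*(g + 5)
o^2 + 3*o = o*(o + 3)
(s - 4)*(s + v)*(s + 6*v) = s^3 + 7*s^2*v - 4*s^2 + 6*s*v^2 - 28*s*v - 24*v^2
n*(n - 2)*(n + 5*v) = n^3 + 5*n^2*v - 2*n^2 - 10*n*v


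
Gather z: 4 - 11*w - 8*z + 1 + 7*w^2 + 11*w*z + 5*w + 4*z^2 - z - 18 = 7*w^2 - 6*w + 4*z^2 + z*(11*w - 9) - 13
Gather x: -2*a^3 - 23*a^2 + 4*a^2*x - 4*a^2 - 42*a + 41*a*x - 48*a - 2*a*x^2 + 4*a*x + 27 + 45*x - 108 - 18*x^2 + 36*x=-2*a^3 - 27*a^2 - 90*a + x^2*(-2*a - 18) + x*(4*a^2 + 45*a + 81) - 81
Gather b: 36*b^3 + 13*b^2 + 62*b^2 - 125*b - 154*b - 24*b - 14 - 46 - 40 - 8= 36*b^3 + 75*b^2 - 303*b - 108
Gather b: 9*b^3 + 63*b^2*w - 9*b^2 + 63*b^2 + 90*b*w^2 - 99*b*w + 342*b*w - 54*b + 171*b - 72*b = 9*b^3 + b^2*(63*w + 54) + b*(90*w^2 + 243*w + 45)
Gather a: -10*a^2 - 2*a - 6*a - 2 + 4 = -10*a^2 - 8*a + 2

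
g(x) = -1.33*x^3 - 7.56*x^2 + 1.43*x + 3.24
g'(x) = -3.99*x^2 - 15.12*x + 1.43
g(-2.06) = -20.16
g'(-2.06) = 15.65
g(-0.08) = 3.08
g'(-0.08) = 2.61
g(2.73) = -76.26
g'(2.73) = -69.58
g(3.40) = -131.57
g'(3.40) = -96.10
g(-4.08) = -38.11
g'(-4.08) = -3.30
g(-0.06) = 3.13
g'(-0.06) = 2.32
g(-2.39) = -25.20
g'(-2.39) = 14.78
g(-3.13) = -34.52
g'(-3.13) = 9.67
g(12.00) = -3366.48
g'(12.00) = -754.57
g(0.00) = 3.24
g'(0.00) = 1.43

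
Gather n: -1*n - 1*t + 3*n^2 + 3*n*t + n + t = 3*n^2 + 3*n*t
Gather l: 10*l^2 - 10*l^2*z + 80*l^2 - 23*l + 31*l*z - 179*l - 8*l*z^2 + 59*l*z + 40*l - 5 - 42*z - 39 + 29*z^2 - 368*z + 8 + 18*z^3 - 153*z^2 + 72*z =l^2*(90 - 10*z) + l*(-8*z^2 + 90*z - 162) + 18*z^3 - 124*z^2 - 338*z - 36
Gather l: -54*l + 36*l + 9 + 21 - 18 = 12 - 18*l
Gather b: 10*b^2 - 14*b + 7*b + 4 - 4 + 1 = 10*b^2 - 7*b + 1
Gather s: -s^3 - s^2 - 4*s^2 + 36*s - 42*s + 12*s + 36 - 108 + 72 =-s^3 - 5*s^2 + 6*s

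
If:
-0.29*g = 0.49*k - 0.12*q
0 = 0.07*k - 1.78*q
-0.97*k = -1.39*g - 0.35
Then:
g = -0.18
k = 0.11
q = 0.00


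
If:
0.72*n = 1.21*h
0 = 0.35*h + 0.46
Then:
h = -1.31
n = -2.21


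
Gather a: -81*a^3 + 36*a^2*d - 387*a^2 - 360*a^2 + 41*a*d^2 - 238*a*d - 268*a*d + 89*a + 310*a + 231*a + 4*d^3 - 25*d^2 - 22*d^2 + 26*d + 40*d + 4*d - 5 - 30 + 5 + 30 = -81*a^3 + a^2*(36*d - 747) + a*(41*d^2 - 506*d + 630) + 4*d^3 - 47*d^2 + 70*d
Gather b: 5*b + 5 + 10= 5*b + 15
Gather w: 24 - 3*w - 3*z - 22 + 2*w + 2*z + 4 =-w - z + 6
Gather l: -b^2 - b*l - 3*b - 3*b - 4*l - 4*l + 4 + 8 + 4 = -b^2 - 6*b + l*(-b - 8) + 16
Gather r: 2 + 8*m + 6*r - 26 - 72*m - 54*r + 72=-64*m - 48*r + 48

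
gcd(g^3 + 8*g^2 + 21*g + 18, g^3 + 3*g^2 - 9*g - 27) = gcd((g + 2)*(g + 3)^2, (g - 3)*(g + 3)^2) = g^2 + 6*g + 9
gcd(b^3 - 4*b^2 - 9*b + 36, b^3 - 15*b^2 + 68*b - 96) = b^2 - 7*b + 12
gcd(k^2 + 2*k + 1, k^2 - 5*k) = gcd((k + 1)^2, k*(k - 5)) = 1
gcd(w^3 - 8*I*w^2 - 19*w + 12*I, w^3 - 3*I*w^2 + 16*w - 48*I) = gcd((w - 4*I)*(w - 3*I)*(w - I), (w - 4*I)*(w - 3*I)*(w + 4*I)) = w^2 - 7*I*w - 12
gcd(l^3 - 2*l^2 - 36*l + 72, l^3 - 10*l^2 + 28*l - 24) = l^2 - 8*l + 12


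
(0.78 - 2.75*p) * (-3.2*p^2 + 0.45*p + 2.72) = 8.8*p^3 - 3.7335*p^2 - 7.129*p + 2.1216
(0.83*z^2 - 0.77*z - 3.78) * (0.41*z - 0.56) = 0.3403*z^3 - 0.7805*z^2 - 1.1186*z + 2.1168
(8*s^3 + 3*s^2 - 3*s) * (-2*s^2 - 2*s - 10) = -16*s^5 - 22*s^4 - 80*s^3 - 24*s^2 + 30*s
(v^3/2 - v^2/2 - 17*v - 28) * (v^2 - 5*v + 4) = v^5/2 - 3*v^4 - 25*v^3/2 + 55*v^2 + 72*v - 112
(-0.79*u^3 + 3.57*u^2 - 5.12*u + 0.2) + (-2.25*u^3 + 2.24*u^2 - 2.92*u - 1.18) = -3.04*u^3 + 5.81*u^2 - 8.04*u - 0.98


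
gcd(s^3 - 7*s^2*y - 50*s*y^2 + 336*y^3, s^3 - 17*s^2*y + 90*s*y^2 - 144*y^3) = s^2 - 14*s*y + 48*y^2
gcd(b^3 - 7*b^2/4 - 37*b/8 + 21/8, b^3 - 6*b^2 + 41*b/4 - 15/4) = b^2 - 7*b/2 + 3/2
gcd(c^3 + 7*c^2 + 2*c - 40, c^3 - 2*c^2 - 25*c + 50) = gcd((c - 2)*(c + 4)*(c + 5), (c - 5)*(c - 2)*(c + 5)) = c^2 + 3*c - 10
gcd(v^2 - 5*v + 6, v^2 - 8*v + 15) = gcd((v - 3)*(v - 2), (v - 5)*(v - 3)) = v - 3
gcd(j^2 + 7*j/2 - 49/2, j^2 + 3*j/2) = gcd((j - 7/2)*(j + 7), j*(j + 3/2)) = 1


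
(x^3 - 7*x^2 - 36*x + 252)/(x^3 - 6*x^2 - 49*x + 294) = (x + 6)/(x + 7)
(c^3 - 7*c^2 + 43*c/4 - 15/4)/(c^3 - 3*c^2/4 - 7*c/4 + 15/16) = 4*(c - 5)/(4*c + 5)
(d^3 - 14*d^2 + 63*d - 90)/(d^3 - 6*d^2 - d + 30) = (d - 6)/(d + 2)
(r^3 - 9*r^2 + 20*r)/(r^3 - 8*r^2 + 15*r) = (r - 4)/(r - 3)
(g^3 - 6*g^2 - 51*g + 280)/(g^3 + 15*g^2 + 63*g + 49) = (g^2 - 13*g + 40)/(g^2 + 8*g + 7)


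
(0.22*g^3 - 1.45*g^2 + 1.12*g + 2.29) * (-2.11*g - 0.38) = -0.4642*g^4 + 2.9759*g^3 - 1.8122*g^2 - 5.2575*g - 0.8702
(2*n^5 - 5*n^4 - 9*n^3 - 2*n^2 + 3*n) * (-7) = -14*n^5 + 35*n^4 + 63*n^3 + 14*n^2 - 21*n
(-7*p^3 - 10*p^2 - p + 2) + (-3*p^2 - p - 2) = -7*p^3 - 13*p^2 - 2*p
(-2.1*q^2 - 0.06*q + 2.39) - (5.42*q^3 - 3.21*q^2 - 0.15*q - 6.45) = -5.42*q^3 + 1.11*q^2 + 0.09*q + 8.84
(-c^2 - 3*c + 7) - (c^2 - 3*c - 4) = 11 - 2*c^2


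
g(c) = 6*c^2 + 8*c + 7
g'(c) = 12*c + 8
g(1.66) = 36.81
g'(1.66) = 27.92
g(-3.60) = 55.96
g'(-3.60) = -35.20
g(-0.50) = 4.50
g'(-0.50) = 2.00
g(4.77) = 181.68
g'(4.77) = 65.24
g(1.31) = 27.78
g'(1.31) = 23.72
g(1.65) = 36.54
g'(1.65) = 27.80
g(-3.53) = 53.53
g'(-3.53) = -34.36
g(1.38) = 29.47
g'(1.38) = 24.56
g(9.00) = 565.00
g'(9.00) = 116.00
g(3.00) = 85.00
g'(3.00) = 44.00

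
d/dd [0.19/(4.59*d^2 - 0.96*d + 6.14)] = (0.1824 - 1.7442*d)/(4.59*d^2 - 0.96*d + 6.14)^2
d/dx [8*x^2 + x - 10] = 16*x + 1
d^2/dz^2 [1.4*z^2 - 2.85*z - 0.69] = 2.80000000000000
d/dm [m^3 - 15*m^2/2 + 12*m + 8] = 3*m^2 - 15*m + 12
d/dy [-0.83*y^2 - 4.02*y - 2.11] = -1.66*y - 4.02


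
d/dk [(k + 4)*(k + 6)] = 2*k + 10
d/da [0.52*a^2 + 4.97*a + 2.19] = 1.04*a + 4.97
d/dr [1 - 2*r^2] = -4*r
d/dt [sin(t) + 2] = cos(t)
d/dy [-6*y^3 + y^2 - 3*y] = -18*y^2 + 2*y - 3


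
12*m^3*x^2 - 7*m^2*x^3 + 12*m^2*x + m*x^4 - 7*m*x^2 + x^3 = x*(-4*m + x)*(-3*m + x)*(m*x + 1)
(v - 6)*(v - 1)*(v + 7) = v^3 - 43*v + 42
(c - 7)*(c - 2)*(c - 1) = c^3 - 10*c^2 + 23*c - 14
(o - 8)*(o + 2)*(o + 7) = o^3 + o^2 - 58*o - 112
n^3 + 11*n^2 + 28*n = n*(n + 4)*(n + 7)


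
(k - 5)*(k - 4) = k^2 - 9*k + 20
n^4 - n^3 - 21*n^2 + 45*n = n*(n - 3)^2*(n + 5)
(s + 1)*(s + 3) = s^2 + 4*s + 3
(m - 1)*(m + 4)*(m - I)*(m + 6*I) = m^4 + 3*m^3 + 5*I*m^3 + 2*m^2 + 15*I*m^2 + 18*m - 20*I*m - 24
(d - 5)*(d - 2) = d^2 - 7*d + 10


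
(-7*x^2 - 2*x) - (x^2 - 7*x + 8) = -8*x^2 + 5*x - 8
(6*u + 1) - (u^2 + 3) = -u^2 + 6*u - 2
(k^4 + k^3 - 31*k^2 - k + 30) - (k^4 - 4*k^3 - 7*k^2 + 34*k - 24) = 5*k^3 - 24*k^2 - 35*k + 54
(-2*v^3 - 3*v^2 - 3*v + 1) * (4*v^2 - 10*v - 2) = -8*v^5 + 8*v^4 + 22*v^3 + 40*v^2 - 4*v - 2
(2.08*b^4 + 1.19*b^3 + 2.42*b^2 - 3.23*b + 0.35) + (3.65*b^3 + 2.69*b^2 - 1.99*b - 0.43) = 2.08*b^4 + 4.84*b^3 + 5.11*b^2 - 5.22*b - 0.08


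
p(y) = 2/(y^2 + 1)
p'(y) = -4*y/(y^2 + 1)^2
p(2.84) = 0.22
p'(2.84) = -0.14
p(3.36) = 0.16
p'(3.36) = -0.09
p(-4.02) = 0.12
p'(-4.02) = 0.05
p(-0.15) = 1.96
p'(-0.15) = 0.57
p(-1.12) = 0.89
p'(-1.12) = 0.88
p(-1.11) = 0.90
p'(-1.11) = 0.89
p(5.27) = 0.07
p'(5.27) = -0.03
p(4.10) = 0.11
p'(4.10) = -0.05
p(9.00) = 0.02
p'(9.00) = -0.00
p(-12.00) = 0.01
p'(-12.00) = 0.00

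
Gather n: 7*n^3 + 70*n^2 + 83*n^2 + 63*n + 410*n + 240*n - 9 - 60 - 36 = 7*n^3 + 153*n^2 + 713*n - 105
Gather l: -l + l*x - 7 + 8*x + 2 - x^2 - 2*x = l*(x - 1) - x^2 + 6*x - 5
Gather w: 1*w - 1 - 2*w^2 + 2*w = -2*w^2 + 3*w - 1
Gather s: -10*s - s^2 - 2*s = -s^2 - 12*s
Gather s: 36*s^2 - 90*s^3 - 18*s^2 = -90*s^3 + 18*s^2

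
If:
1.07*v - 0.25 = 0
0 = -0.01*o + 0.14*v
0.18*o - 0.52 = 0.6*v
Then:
No Solution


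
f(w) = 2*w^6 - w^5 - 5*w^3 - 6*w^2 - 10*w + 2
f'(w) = 12*w^5 - 5*w^4 - 15*w^2 - 12*w - 10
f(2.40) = 176.90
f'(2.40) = 664.43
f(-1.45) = 44.13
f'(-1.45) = -123.16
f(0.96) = -16.80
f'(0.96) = -29.81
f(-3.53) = 4600.30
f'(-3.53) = -7508.33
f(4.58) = 15794.36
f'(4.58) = 21603.26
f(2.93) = 844.90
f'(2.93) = 2048.87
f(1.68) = -23.86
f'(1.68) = 48.27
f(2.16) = 58.12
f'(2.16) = 349.48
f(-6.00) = 102014.00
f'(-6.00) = -100270.00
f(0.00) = 2.00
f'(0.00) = -10.00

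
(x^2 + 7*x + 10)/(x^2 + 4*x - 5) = (x + 2)/(x - 1)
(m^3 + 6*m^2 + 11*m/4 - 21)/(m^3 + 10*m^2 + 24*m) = (m^2 + 2*m - 21/4)/(m*(m + 6))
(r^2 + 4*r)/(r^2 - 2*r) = (r + 4)/(r - 2)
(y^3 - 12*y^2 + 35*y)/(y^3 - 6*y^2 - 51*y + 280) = y*(y - 7)/(y^2 - y - 56)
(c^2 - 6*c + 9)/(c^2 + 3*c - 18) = (c - 3)/(c + 6)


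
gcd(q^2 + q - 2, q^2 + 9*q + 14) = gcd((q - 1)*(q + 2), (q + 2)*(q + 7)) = q + 2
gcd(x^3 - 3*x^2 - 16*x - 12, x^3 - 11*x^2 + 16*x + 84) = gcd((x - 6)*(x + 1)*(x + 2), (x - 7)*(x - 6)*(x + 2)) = x^2 - 4*x - 12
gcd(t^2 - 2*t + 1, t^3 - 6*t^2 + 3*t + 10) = 1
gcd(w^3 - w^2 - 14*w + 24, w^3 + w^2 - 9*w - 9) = w - 3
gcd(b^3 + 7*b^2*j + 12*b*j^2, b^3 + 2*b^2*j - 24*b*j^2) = b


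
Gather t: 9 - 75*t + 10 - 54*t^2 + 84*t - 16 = -54*t^2 + 9*t + 3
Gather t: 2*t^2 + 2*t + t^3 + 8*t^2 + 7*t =t^3 + 10*t^2 + 9*t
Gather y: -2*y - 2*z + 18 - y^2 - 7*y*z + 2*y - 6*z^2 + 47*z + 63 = -y^2 - 7*y*z - 6*z^2 + 45*z + 81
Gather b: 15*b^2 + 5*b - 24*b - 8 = 15*b^2 - 19*b - 8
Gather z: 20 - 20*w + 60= 80 - 20*w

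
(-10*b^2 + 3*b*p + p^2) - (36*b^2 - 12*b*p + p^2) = -46*b^2 + 15*b*p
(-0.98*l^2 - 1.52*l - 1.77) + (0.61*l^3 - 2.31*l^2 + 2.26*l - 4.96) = 0.61*l^3 - 3.29*l^2 + 0.74*l - 6.73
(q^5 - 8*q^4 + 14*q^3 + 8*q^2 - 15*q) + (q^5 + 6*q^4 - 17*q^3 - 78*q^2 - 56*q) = 2*q^5 - 2*q^4 - 3*q^3 - 70*q^2 - 71*q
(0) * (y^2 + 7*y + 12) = 0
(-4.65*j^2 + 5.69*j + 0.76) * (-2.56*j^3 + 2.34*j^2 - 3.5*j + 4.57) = 11.904*j^5 - 25.4474*j^4 + 27.644*j^3 - 39.3871*j^2 + 23.3433*j + 3.4732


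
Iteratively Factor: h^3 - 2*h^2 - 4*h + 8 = (h - 2)*(h^2 - 4) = (h - 2)^2*(h + 2)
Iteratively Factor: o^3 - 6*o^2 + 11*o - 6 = (o - 2)*(o^2 - 4*o + 3) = (o - 2)*(o - 1)*(o - 3)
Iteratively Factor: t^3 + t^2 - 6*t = (t + 3)*(t^2 - 2*t) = t*(t + 3)*(t - 2)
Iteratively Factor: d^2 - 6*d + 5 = (d - 5)*(d - 1)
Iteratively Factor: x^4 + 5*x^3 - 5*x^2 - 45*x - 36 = (x + 4)*(x^3 + x^2 - 9*x - 9) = (x - 3)*(x + 4)*(x^2 + 4*x + 3) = (x - 3)*(x + 3)*(x + 4)*(x + 1)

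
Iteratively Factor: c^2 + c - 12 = (c + 4)*(c - 3)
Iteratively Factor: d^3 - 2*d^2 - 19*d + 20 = (d + 4)*(d^2 - 6*d + 5) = (d - 5)*(d + 4)*(d - 1)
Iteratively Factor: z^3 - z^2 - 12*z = (z - 4)*(z^2 + 3*z) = (z - 4)*(z + 3)*(z)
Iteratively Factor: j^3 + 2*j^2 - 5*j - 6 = (j - 2)*(j^2 + 4*j + 3) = (j - 2)*(j + 3)*(j + 1)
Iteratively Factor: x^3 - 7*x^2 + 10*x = (x - 5)*(x^2 - 2*x) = (x - 5)*(x - 2)*(x)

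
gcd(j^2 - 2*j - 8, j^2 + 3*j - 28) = j - 4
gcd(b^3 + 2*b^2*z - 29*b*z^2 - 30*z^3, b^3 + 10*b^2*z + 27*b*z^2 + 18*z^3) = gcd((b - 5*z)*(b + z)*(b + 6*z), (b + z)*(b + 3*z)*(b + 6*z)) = b^2 + 7*b*z + 6*z^2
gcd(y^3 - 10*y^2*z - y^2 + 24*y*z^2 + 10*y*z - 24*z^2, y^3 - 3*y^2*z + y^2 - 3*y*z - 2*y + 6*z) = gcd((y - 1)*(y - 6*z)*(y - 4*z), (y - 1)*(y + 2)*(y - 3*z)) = y - 1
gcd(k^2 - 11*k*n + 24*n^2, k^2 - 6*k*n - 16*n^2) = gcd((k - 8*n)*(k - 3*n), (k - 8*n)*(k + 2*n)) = k - 8*n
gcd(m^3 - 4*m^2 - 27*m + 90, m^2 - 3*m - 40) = m + 5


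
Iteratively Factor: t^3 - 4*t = (t + 2)*(t^2 - 2*t) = (t - 2)*(t + 2)*(t)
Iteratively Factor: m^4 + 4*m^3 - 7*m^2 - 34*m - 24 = (m - 3)*(m^3 + 7*m^2 + 14*m + 8) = (m - 3)*(m + 1)*(m^2 + 6*m + 8) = (m - 3)*(m + 1)*(m + 4)*(m + 2)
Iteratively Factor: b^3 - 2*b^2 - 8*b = (b)*(b^2 - 2*b - 8) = b*(b + 2)*(b - 4)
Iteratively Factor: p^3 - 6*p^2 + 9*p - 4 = (p - 1)*(p^2 - 5*p + 4) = (p - 4)*(p - 1)*(p - 1)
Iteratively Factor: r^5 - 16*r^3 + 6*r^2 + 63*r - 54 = (r - 2)*(r^4 + 2*r^3 - 12*r^2 - 18*r + 27) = (r - 3)*(r - 2)*(r^3 + 5*r^2 + 3*r - 9) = (r - 3)*(r - 2)*(r + 3)*(r^2 + 2*r - 3) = (r - 3)*(r - 2)*(r - 1)*(r + 3)*(r + 3)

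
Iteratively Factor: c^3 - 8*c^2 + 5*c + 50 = (c - 5)*(c^2 - 3*c - 10) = (c - 5)*(c + 2)*(c - 5)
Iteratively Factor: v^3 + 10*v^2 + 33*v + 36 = (v + 3)*(v^2 + 7*v + 12) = (v + 3)^2*(v + 4)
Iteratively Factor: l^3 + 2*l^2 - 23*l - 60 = (l - 5)*(l^2 + 7*l + 12) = (l - 5)*(l + 4)*(l + 3)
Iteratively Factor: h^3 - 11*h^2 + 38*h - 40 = (h - 4)*(h^2 - 7*h + 10) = (h - 5)*(h - 4)*(h - 2)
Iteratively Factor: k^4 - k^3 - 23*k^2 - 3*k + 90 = (k + 3)*(k^3 - 4*k^2 - 11*k + 30) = (k - 2)*(k + 3)*(k^2 - 2*k - 15) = (k - 2)*(k + 3)^2*(k - 5)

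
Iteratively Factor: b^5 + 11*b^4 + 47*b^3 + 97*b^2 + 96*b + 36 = (b + 2)*(b^4 + 9*b^3 + 29*b^2 + 39*b + 18) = (b + 2)*(b + 3)*(b^3 + 6*b^2 + 11*b + 6) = (b + 2)^2*(b + 3)*(b^2 + 4*b + 3) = (b + 2)^2*(b + 3)^2*(b + 1)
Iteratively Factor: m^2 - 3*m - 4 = (m - 4)*(m + 1)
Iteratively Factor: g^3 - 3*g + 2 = (g + 2)*(g^2 - 2*g + 1) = (g - 1)*(g + 2)*(g - 1)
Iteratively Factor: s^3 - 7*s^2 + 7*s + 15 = (s - 3)*(s^2 - 4*s - 5) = (s - 5)*(s - 3)*(s + 1)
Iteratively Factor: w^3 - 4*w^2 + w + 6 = (w + 1)*(w^2 - 5*w + 6) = (w - 2)*(w + 1)*(w - 3)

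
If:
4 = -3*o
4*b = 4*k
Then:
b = k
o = -4/3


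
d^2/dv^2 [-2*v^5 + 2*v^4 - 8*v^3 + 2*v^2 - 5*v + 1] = -40*v^3 + 24*v^2 - 48*v + 4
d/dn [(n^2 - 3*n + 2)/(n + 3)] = (n^2 + 6*n - 11)/(n^2 + 6*n + 9)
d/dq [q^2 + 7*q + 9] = 2*q + 7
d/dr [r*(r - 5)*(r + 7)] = 3*r^2 + 4*r - 35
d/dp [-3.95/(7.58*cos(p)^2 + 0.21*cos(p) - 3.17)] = -(59.882*cos(p) + 0.8295)*sin(p)/(7.58*cos(p)^2 + 0.21*cos(p) - 3.17)^2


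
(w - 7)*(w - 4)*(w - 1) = w^3 - 12*w^2 + 39*w - 28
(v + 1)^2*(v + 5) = v^3 + 7*v^2 + 11*v + 5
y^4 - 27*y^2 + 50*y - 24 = (y - 4)*(y - 1)^2*(y + 6)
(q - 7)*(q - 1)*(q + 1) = q^3 - 7*q^2 - q + 7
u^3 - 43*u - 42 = (u - 7)*(u + 1)*(u + 6)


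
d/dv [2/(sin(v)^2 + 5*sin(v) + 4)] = -2*(2*sin(v) + 5)*cos(v)/(sin(v)^2 + 5*sin(v) + 4)^2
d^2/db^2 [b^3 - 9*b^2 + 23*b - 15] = 6*b - 18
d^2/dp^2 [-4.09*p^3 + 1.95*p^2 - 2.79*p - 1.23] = 3.9 - 24.54*p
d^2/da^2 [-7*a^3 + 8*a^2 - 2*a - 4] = 16 - 42*a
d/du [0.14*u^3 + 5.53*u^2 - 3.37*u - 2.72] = 0.42*u^2 + 11.06*u - 3.37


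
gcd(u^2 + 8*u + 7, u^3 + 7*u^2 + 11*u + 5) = u + 1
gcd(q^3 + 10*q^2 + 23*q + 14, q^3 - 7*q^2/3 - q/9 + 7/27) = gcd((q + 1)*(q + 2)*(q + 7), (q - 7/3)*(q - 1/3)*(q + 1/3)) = 1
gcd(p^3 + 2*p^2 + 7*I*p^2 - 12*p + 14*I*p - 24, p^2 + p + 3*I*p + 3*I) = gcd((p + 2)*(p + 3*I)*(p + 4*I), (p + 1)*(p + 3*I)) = p + 3*I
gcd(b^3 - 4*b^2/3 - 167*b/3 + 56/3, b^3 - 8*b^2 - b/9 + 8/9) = b^2 - 25*b/3 + 8/3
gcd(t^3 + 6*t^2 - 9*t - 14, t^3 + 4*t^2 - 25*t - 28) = t^2 + 8*t + 7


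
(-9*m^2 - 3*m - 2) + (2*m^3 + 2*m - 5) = 2*m^3 - 9*m^2 - m - 7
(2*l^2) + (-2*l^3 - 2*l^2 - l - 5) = -2*l^3 - l - 5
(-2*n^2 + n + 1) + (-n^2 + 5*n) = -3*n^2 + 6*n + 1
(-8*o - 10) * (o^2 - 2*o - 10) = -8*o^3 + 6*o^2 + 100*o + 100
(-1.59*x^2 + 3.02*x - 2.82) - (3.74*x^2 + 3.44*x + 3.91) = -5.33*x^2 - 0.42*x - 6.73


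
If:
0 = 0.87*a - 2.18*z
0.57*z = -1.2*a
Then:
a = 0.00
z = 0.00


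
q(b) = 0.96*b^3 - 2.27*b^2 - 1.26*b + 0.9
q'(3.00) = 11.04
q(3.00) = 2.61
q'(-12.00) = 467.94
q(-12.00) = -1969.74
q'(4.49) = 36.42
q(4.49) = 36.38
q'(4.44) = 35.36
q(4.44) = 34.58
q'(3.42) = 16.90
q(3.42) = 8.44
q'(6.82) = 101.73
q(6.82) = 191.25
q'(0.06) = -1.52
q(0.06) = 0.82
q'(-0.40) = 1.02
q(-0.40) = 0.98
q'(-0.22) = -0.12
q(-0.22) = 1.06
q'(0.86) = -3.03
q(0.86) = -1.25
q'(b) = 2.88*b^2 - 4.54*b - 1.26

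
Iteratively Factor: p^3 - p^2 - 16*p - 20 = (p - 5)*(p^2 + 4*p + 4) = (p - 5)*(p + 2)*(p + 2)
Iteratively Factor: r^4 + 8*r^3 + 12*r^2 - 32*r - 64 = (r + 4)*(r^3 + 4*r^2 - 4*r - 16) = (r + 2)*(r + 4)*(r^2 + 2*r - 8) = (r + 2)*(r + 4)^2*(r - 2)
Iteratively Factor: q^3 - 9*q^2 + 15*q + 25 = (q + 1)*(q^2 - 10*q + 25) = (q - 5)*(q + 1)*(q - 5)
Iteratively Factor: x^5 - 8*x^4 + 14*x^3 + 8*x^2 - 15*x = (x)*(x^4 - 8*x^3 + 14*x^2 + 8*x - 15) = x*(x - 5)*(x^3 - 3*x^2 - x + 3) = x*(x - 5)*(x - 3)*(x^2 - 1) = x*(x - 5)*(x - 3)*(x - 1)*(x + 1)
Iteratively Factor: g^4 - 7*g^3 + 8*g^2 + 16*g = (g - 4)*(g^3 - 3*g^2 - 4*g) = g*(g - 4)*(g^2 - 3*g - 4) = g*(g - 4)*(g + 1)*(g - 4)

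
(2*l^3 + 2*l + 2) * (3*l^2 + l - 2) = 6*l^5 + 2*l^4 + 2*l^3 + 8*l^2 - 2*l - 4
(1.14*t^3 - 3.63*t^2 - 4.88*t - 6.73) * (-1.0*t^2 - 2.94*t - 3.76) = -1.14*t^5 + 0.2784*t^4 + 11.2658*t^3 + 34.726*t^2 + 38.135*t + 25.3048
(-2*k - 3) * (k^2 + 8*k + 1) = -2*k^3 - 19*k^2 - 26*k - 3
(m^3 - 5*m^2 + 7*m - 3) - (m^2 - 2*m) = m^3 - 6*m^2 + 9*m - 3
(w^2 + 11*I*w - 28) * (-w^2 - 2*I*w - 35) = -w^4 - 13*I*w^3 + 15*w^2 - 329*I*w + 980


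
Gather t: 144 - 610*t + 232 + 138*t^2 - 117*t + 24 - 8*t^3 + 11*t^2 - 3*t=-8*t^3 + 149*t^2 - 730*t + 400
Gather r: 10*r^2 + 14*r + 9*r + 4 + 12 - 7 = 10*r^2 + 23*r + 9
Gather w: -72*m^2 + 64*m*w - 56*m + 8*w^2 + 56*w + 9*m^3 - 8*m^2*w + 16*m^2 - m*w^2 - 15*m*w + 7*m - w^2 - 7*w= 9*m^3 - 56*m^2 - 49*m + w^2*(7 - m) + w*(-8*m^2 + 49*m + 49)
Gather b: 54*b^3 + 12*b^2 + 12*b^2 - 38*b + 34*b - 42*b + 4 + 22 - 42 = 54*b^3 + 24*b^2 - 46*b - 16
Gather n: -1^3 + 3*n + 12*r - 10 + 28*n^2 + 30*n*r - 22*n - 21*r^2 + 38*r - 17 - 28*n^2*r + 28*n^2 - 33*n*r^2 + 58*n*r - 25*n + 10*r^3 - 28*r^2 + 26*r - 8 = n^2*(56 - 28*r) + n*(-33*r^2 + 88*r - 44) + 10*r^3 - 49*r^2 + 76*r - 36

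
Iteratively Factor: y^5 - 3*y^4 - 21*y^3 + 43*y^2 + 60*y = (y - 5)*(y^4 + 2*y^3 - 11*y^2 - 12*y) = (y - 5)*(y + 4)*(y^3 - 2*y^2 - 3*y) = (y - 5)*(y - 3)*(y + 4)*(y^2 + y) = (y - 5)*(y - 3)*(y + 1)*(y + 4)*(y)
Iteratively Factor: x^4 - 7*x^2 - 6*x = (x + 2)*(x^3 - 2*x^2 - 3*x) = x*(x + 2)*(x^2 - 2*x - 3) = x*(x - 3)*(x + 2)*(x + 1)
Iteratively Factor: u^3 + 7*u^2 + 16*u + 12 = (u + 3)*(u^2 + 4*u + 4) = (u + 2)*(u + 3)*(u + 2)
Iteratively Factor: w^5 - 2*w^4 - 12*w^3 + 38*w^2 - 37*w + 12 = (w - 3)*(w^4 + w^3 - 9*w^2 + 11*w - 4) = (w - 3)*(w - 1)*(w^3 + 2*w^2 - 7*w + 4) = (w - 3)*(w - 1)^2*(w^2 + 3*w - 4) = (w - 3)*(w - 1)^2*(w + 4)*(w - 1)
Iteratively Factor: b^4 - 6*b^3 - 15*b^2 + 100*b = (b - 5)*(b^3 - b^2 - 20*b) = b*(b - 5)*(b^2 - b - 20) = b*(b - 5)*(b + 4)*(b - 5)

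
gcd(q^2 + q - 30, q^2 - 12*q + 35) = q - 5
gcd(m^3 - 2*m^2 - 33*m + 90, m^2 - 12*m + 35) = m - 5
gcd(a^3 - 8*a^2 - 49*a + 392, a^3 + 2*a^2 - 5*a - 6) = 1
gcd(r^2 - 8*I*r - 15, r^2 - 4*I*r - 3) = r - 3*I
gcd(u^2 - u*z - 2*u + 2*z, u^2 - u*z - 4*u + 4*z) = -u + z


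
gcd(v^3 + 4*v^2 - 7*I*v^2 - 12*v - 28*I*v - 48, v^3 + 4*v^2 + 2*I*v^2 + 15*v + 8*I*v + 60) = v^2 + v*(4 - 3*I) - 12*I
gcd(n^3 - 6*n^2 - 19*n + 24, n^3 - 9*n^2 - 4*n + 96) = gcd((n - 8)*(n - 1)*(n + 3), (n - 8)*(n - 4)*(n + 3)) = n^2 - 5*n - 24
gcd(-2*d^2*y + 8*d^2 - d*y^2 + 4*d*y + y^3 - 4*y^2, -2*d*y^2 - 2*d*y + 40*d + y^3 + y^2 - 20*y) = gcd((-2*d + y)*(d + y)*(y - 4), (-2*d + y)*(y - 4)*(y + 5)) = -2*d*y + 8*d + y^2 - 4*y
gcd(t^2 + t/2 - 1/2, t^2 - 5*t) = 1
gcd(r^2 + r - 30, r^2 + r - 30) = r^2 + r - 30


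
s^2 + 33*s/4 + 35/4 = (s + 5/4)*(s + 7)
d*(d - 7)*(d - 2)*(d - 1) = d^4 - 10*d^3 + 23*d^2 - 14*d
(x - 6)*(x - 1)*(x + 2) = x^3 - 5*x^2 - 8*x + 12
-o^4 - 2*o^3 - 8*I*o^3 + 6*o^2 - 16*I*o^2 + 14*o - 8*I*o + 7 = (o + I)*(o + 7*I)*(-I*o - I)^2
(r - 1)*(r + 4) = r^2 + 3*r - 4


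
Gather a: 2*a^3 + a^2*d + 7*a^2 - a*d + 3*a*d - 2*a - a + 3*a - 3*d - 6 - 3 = 2*a^3 + a^2*(d + 7) + 2*a*d - 3*d - 9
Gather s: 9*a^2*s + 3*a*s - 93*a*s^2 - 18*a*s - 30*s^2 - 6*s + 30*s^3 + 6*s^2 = 30*s^3 + s^2*(-93*a - 24) + s*(9*a^2 - 15*a - 6)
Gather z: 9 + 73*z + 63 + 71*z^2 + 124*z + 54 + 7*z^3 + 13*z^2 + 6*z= 7*z^3 + 84*z^2 + 203*z + 126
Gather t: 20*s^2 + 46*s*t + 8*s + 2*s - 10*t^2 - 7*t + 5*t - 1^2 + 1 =20*s^2 + 10*s - 10*t^2 + t*(46*s - 2)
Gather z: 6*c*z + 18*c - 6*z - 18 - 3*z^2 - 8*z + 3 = 18*c - 3*z^2 + z*(6*c - 14) - 15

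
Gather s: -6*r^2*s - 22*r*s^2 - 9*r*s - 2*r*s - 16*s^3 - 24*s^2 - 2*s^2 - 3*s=-16*s^3 + s^2*(-22*r - 26) + s*(-6*r^2 - 11*r - 3)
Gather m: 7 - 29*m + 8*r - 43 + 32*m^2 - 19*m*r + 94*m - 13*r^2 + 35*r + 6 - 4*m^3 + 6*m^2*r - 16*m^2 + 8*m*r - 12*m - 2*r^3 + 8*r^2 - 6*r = -4*m^3 + m^2*(6*r + 16) + m*(53 - 11*r) - 2*r^3 - 5*r^2 + 37*r - 30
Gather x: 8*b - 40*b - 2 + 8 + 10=16 - 32*b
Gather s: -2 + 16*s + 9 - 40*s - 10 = -24*s - 3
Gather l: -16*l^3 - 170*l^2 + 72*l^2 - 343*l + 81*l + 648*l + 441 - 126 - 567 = -16*l^3 - 98*l^2 + 386*l - 252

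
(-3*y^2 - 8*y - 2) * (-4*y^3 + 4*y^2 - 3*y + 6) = 12*y^5 + 20*y^4 - 15*y^3 - 2*y^2 - 42*y - 12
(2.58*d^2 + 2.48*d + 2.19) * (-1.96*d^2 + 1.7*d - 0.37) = -5.0568*d^4 - 0.4748*d^3 - 1.031*d^2 + 2.8054*d - 0.8103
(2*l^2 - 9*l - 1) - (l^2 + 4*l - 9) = l^2 - 13*l + 8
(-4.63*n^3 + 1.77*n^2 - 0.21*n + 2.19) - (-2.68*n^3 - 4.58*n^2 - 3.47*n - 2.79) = -1.95*n^3 + 6.35*n^2 + 3.26*n + 4.98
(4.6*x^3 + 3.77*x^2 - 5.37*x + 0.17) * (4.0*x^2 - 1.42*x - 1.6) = 18.4*x^5 + 8.548*x^4 - 34.1934*x^3 + 2.2734*x^2 + 8.3506*x - 0.272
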